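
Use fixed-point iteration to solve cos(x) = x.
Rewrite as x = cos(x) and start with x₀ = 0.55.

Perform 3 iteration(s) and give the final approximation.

Equation: cos(x) = x
Fixed-point form: x = cos(x)
x₀ = 0.55

x_1 = g(0.550000) = 0.852525
x_2 = g(0.852525) = 0.658084
x_3 = g(0.658084) = 0.791165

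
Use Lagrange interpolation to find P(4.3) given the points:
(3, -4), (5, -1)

Lagrange interpolation formula:
P(x) = Σ yᵢ × Lᵢ(x)
where Lᵢ(x) = Π_{j≠i} (x - xⱼ)/(xᵢ - xⱼ)

L_0(4.3) = (4.3 - 5)/(3 - 5) = 0.350000
L_1(4.3) = (4.3 - 3)/(5 - 3) = 0.650000

P(4.3) = (-4)×L_0(4.3) + (-1)×L_1(4.3)
P(4.3) = -2.050000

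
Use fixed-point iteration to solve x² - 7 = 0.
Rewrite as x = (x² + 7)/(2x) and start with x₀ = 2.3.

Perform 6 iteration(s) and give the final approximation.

Equation: x² - 7 = 0
Fixed-point form: x = (x² + 7)/(2x)
x₀ = 2.3

x_1 = g(2.300000) = 2.671739
x_2 = g(2.671739) = 2.645878
x_3 = g(2.645878) = 2.645751
x_4 = g(2.645751) = 2.645751
x_5 = g(2.645751) = 2.645751
x_6 = g(2.645751) = 2.645751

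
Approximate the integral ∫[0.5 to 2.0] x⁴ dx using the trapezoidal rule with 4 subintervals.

f(x) = x⁴
a = 0.5, b = 2.0, n = 4
h = (b - a)/n = 0.375000

Trapezoidal rule: (h/2)[f(x₀) + 2f(x₁) + 2f(x₂) + ... + f(xₙ)]

x_0 = 0.5000, f(x_0) = 0.062500, coefficient = 1
x_1 = 0.8750, f(x_1) = 0.586182, coefficient = 2
x_2 = 1.2500, f(x_2) = 2.441406, coefficient = 2
x_3 = 1.6250, f(x_3) = 6.972900, coefficient = 2
x_4 = 2.0000, f(x_4) = 16.000000, coefficient = 1

I ≈ (0.375000/2) × 36.063477 = 6.761902
Exact value: 6.393750
Error: 0.368152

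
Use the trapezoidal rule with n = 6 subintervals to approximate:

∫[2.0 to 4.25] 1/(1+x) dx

f(x) = 1/(1+x)
a = 2.0, b = 4.25, n = 6
h = (b - a)/n = 0.375000

Trapezoidal rule: (h/2)[f(x₀) + 2f(x₁) + 2f(x₂) + ... + f(xₙ)]

x_0 = 2.0000, f(x_0) = 0.333333, coefficient = 1
x_1 = 2.3750, f(x_1) = 0.296296, coefficient = 2
x_2 = 2.7500, f(x_2) = 0.266667, coefficient = 2
x_3 = 3.1250, f(x_3) = 0.242424, coefficient = 2
x_4 = 3.5000, f(x_4) = 0.222222, coefficient = 2
x_5 = 3.8750, f(x_5) = 0.205128, coefficient = 2
x_6 = 4.2500, f(x_6) = 0.190476, coefficient = 1

I ≈ (0.375000/2) × 2.989285 = 0.560491
Exact value: 0.559616
Error: 0.000875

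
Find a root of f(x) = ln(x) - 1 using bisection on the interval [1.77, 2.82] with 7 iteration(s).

f(x) = ln(x) - 1
Initial interval: [1.77, 2.82]

Iteration 1:
  c_1 = (1.770000 + 2.820000)/2 = 2.295000
  f(c_1) = f(2.295000) = -0.169267
  f(a) × f(c) ≥ 0, new interval: [2.295000, 2.820000]
Iteration 2:
  c_2 = (2.295000 + 2.820000)/2 = 2.557500
  f(c_2) = f(2.557500) = -0.060970
  f(a) × f(c) ≥ 0, new interval: [2.557500, 2.820000]
Iteration 3:
  c_3 = (2.557500 + 2.820000)/2 = 2.688750
  f(c_3) = f(2.688750) = -0.010924
  f(a) × f(c) ≥ 0, new interval: [2.688750, 2.820000]
Iteration 4:
  c_4 = (2.688750 + 2.820000)/2 = 2.754375
  f(c_4) = f(2.754375) = 0.013191
  f(a) × f(c) < 0, new interval: [2.688750, 2.754375]
Iteration 5:
  c_5 = (2.688750 + 2.754375)/2 = 2.721562
  f(c_5) = f(2.721562) = 0.001206
  f(a) × f(c) < 0, new interval: [2.688750, 2.721562]
Iteration 6:
  c_6 = (2.688750 + 2.721562)/2 = 2.705156
  f(c_6) = f(2.705156) = -0.004840
  f(a) × f(c) ≥ 0, new interval: [2.705156, 2.721562]
Iteration 7:
  c_7 = (2.705156 + 2.721562)/2 = 2.713359
  f(c_7) = f(2.713359) = -0.001813
  f(a) × f(c) ≥ 0, new interval: [2.713359, 2.721562]

After 7 iteration(s), the approximation is c_7 = 2.713359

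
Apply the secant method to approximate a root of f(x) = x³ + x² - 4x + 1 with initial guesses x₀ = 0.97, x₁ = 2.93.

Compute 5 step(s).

f(x) = x³ + x² - 4x + 1
x₀ = 0.97, x₁ = 2.93

Secant formula: x_{n+1} = x_n - f(x_n)(x_n - x_{n-1})/(f(x_n) - f(x_{n-1}))

Iteration 1:
  f(0.970000) = -1.026427
  f(2.930000) = 23.018657
  x_2 = 2.930000 - 23.018657×(2.930000 - 0.970000)/(23.018657 - (-1.026427))
       = 1.053668
Iteration 2:
  f(2.930000) = 23.018657
  f(1.053668) = -0.934657
  x_3 = 1.053668 - (-0.934657)×(1.053668 - 2.930000)/(-0.934657 - 23.018657)
       = 1.126882
Iteration 3:
  f(1.053668) = -0.934657
  f(1.126882) = -0.806679
  x_4 = 1.126882 - (-0.806679)×(1.126882 - 1.053668)/(-0.806679 - (-0.934657))
       = 1.588372
Iteration 4:
  f(1.126882) = -0.806679
  f(1.588372) = 1.176783
  x_5 = 1.588372 - 1.176783×(1.588372 - 1.126882)/(1.176783 - (-0.806679))
       = 1.314571
Iteration 5:
  f(1.588372) = 1.176783
  f(1.314571) = -0.258480
  x_6 = 1.314571 - (-0.258480)×(1.314571 - 1.588372)/(-0.258480 - 1.176783)
       = 1.363881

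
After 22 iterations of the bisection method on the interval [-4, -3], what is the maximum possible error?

Bisection error bound: |error| ≤ (b-a)/2^n
|error| ≤ (-3 - (-4))/2^22 = 1/2^22
|error| ≤ 0.0000002384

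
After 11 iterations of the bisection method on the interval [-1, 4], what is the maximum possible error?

Bisection error bound: |error| ≤ (b-a)/2^n
|error| ≤ (4 - (-1))/2^11 = 5/2^11
|error| ≤ 0.0024414062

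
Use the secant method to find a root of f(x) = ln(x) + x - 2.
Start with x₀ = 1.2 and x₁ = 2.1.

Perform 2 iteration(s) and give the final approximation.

f(x) = ln(x) + x - 2
x₀ = 1.2, x₁ = 2.1

Secant formula: x_{n+1} = x_n - f(x_n)(x_n - x_{n-1})/(f(x_n) - f(x_{n-1}))

Iteration 1:
  f(1.200000) = -0.617678
  f(2.100000) = 0.841937
  x_2 = 2.100000 - 0.841937×(2.100000 - 1.200000)/(0.841937 - (-0.617678))
       = 1.580861
Iteration 2:
  f(2.100000) = 0.841937
  f(1.580861) = 0.038830
  x_3 = 1.580861 - 0.038830×(1.580861 - 2.100000)/(0.038830 - 0.841937)
       = 1.555760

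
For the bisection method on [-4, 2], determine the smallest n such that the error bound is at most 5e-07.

We need (b-a)/2^n ≤ 5e-07
(2 - (-4))/2^n ≤ 5e-07
6/2^n ≤ 5e-07
2^n ≥ 12000000
n ≥ log₂(12000000) = 23.52
n ≥ 24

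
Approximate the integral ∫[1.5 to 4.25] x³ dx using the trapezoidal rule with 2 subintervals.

f(x) = x³
a = 1.5, b = 4.25, n = 2
h = (b - a)/n = 1.375000

Trapezoidal rule: (h/2)[f(x₀) + 2f(x₁) + 2f(x₂) + ... + f(xₙ)]

x_0 = 1.5000, f(x_0) = 3.375000, coefficient = 1
x_1 = 2.8750, f(x_1) = 23.763672, coefficient = 2
x_2 = 4.2500, f(x_2) = 76.765625, coefficient = 1

I ≈ (1.375000/2) × 127.667969 = 87.771729
Exact value: 80.297852
Error: 7.473877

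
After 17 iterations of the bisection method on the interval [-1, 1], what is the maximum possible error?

Bisection error bound: |error| ≤ (b-a)/2^n
|error| ≤ (1 - (-1))/2^17 = 2/2^17
|error| ≤ 0.0000152588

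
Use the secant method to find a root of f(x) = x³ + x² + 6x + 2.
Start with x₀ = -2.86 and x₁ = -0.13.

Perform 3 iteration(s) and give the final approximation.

f(x) = x³ + x² + 6x + 2
x₀ = -2.86, x₁ = -0.13

Secant formula: x_{n+1} = x_n - f(x_n)(x_n - x_{n-1})/(f(x_n) - f(x_{n-1}))

Iteration 1:
  f(-2.860000) = -30.374056
  f(-0.130000) = 1.234703
  x_2 = -0.130000 - 1.234703×(-0.130000 - (-2.860000))/(1.234703 - (-30.374056))
       = -0.236639
Iteration 2:
  f(-0.130000) = 1.234703
  f(-0.236639) = 0.622910
  x_3 = -0.236639 - 0.622910×(-0.236639 - (-0.130000))/(0.622910 - 1.234703)
       = -0.345217
Iteration 3:
  f(-0.236639) = 0.622910
  f(-0.345217) = 0.006733
  x_4 = -0.345217 - 0.006733×(-0.345217 - (-0.236639))/(0.006733 - 0.622910)
       = -0.346403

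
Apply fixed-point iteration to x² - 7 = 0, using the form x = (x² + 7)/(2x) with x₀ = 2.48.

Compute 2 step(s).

Equation: x² - 7 = 0
Fixed-point form: x = (x² + 7)/(2x)
x₀ = 2.48

x_1 = g(2.480000) = 2.651290
x_2 = g(2.651290) = 2.645757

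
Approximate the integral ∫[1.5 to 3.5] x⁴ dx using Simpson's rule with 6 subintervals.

f(x) = x⁴
a = 1.5, b = 3.5, n = 6
h = (b - a)/n = 0.333333

Simpson's rule: (h/3)[f(x₀) + 4f(x₁) + 2f(x₂) + ... + f(xₙ)]

x_0 = 1.5000, f(x_0) = 5.062500, coefficient = 1
x_1 = 1.8333, f(x_1) = 11.297068, coefficient = 4
x_2 = 2.1667, f(x_2) = 22.037809, coefficient = 2
x_3 = 2.5000, f(x_3) = 39.062500, coefficient = 4
x_4 = 2.8333, f(x_4) = 64.445216, coefficient = 2
x_5 = 3.1667, f(x_5) = 100.556327, coefficient = 4
x_6 = 3.5000, f(x_6) = 150.062500, coefficient = 1

I ≈ (0.333333/3) × 931.754630 = 103.528292
Exact value: 103.525000
Error: 0.003292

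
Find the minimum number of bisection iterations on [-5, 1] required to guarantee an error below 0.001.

We need (b-a)/2^n ≤ 0.001
(1 - (-5))/2^n ≤ 0.001
6/2^n ≤ 0.001
2^n ≥ 6000
n ≥ log₂(6000) = 12.55
n ≥ 13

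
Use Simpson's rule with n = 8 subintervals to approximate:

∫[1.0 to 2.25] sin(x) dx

f(x) = sin(x)
a = 1.0, b = 2.25, n = 8
h = (b - a)/n = 0.156250

Simpson's rule: (h/3)[f(x₀) + 4f(x₁) + 2f(x₂) + ... + f(xₙ)]

x_0 = 1.0000, f(x_0) = 0.841471, coefficient = 1
x_1 = 1.1562, f(x_1) = 0.915299, coefficient = 4
x_2 = 1.3125, f(x_2) = 0.966827, coefficient = 2
x_3 = 1.4688, f(x_3) = 0.994798, coefficient = 4
x_4 = 1.6250, f(x_4) = 0.998531, coefficient = 2
x_5 = 1.7812, f(x_5) = 0.977936, coefficient = 4
x_6 = 1.9375, f(x_6) = 0.933514, coefficient = 2
x_7 = 2.0938, f(x_7) = 0.866348, coefficient = 4
x_8 = 2.2500, f(x_8) = 0.778073, coefficient = 1

I ≈ (0.156250/3) × 22.434812 = 1.168480
Exact value: 1.168476
Error: 0.000004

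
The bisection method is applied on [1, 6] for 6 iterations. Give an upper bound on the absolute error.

Bisection error bound: |error| ≤ (b-a)/2^n
|error| ≤ (6 - 1)/2^6 = 5/2^6
|error| ≤ 0.0781250000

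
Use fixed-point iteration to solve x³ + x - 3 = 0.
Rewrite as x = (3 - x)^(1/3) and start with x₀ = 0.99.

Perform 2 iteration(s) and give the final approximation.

Equation: x³ + x - 3 = 0
Fixed-point form: x = (3 - x)^(1/3)
x₀ = 0.99

x_1 = g(0.990000) = 1.262017
x_2 = g(1.262017) = 1.202306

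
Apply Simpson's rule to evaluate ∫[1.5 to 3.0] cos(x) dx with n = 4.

f(x) = cos(x)
a = 1.5, b = 3.0, n = 4
h = (b - a)/n = 0.375000

Simpson's rule: (h/3)[f(x₀) + 4f(x₁) + 2f(x₂) + ... + f(xₙ)]

x_0 = 1.5000, f(x_0) = 0.070737, coefficient = 1
x_1 = 1.8750, f(x_1) = -0.299534, coefficient = 4
x_2 = 2.2500, f(x_2) = -0.628174, coefficient = 2
x_3 = 2.6250, f(x_3) = -0.869507, coefficient = 4
x_4 = 3.0000, f(x_4) = -0.989992, coefficient = 1

I ≈ (0.375000/3) × -6.851765 = -0.856471
Exact value: -0.856375
Error: 0.000096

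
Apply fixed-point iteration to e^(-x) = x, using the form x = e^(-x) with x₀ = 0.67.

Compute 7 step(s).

Equation: e^(-x) = x
Fixed-point form: x = e^(-x)
x₀ = 0.67

x_1 = g(0.670000) = 0.511709
x_2 = g(0.511709) = 0.599470
x_3 = g(0.599470) = 0.549102
x_4 = g(0.549102) = 0.577468
x_5 = g(0.577468) = 0.561318
x_6 = g(0.561318) = 0.570457
x_7 = g(0.570457) = 0.565267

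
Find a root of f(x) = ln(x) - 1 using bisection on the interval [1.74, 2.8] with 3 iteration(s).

f(x) = ln(x) - 1
Initial interval: [1.74, 2.8]

Iteration 1:
  c_1 = (1.740000 + 2.800000)/2 = 2.270000
  f(c_1) = f(2.270000) = -0.180220
  f(a) × f(c) ≥ 0, new interval: [2.270000, 2.800000]
Iteration 2:
  c_2 = (2.270000 + 2.800000)/2 = 2.535000
  f(c_2) = f(2.535000) = -0.069806
  f(a) × f(c) ≥ 0, new interval: [2.535000, 2.800000]
Iteration 3:
  c_3 = (2.535000 + 2.800000)/2 = 2.667500
  f(c_3) = f(2.667500) = -0.018858
  f(a) × f(c) ≥ 0, new interval: [2.667500, 2.800000]

After 3 iteration(s), the approximation is c_3 = 2.667500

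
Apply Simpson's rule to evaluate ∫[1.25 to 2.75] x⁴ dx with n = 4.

f(x) = x⁴
a = 1.25, b = 2.75, n = 4
h = (b - a)/n = 0.375000

Simpson's rule: (h/3)[f(x₀) + 4f(x₁) + 2f(x₂) + ... + f(xₙ)]

x_0 = 1.2500, f(x_0) = 2.441406, coefficient = 1
x_1 = 1.6250, f(x_1) = 6.972900, coefficient = 4
x_2 = 2.0000, f(x_2) = 16.000000, coefficient = 2
x_3 = 2.3750, f(x_3) = 31.816650, coefficient = 4
x_4 = 2.7500, f(x_4) = 57.191406, coefficient = 1

I ≈ (0.375000/3) × 246.791016 = 30.848877
Exact value: 30.844922
Error: 0.003955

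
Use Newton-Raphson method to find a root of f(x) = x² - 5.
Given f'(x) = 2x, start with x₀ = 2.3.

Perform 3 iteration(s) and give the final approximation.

f(x) = x² - 5
f'(x) = 2x
x₀ = 2.3

Newton-Raphson formula: x_{n+1} = x_n - f(x_n)/f'(x_n)

Iteration 1:
  f(2.300000) = 0.290000
  f'(2.300000) = 4.600000
  x_1 = 2.300000 - 0.290000/4.600000 = 2.236957
Iteration 2:
  f(2.236957) = 0.003974
  f'(2.236957) = 4.473913
  x_2 = 2.236957 - 0.003974/4.473913 = 2.236068
Iteration 3:
  f(2.236068) = 0.000001
  f'(2.236068) = 4.472136
  x_3 = 2.236068 - 0.000001/4.472136 = 2.236068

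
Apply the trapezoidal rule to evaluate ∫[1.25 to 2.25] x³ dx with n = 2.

f(x) = x³
a = 1.25, b = 2.25, n = 2
h = (b - a)/n = 0.500000

Trapezoidal rule: (h/2)[f(x₀) + 2f(x₁) + 2f(x₂) + ... + f(xₙ)]

x_0 = 1.2500, f(x_0) = 1.953125, coefficient = 1
x_1 = 1.7500, f(x_1) = 5.359375, coefficient = 2
x_2 = 2.2500, f(x_2) = 11.390625, coefficient = 1

I ≈ (0.500000/2) × 24.062500 = 6.015625
Exact value: 5.796875
Error: 0.218750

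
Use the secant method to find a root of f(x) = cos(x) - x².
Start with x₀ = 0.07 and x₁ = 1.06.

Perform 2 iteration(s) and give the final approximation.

f(x) = cos(x) - x²
x₀ = 0.07, x₁ = 1.06

Secant formula: x_{n+1} = x_n - f(x_n)(x_n - x_{n-1})/(f(x_n) - f(x_{n-1}))

Iteration 1:
  f(0.070000) = 0.992651
  f(1.060000) = -0.634728
  x_2 = 1.060000 - (-0.634728)×(1.060000 - 0.070000)/(-0.634728 - 0.992651)
       = 0.673869
Iteration 2:
  f(1.060000) = -0.634728
  f(0.673869) = 0.327313
  x_3 = 0.673869 - 0.327313×(0.673869 - 1.060000)/(0.327313 - (-0.634728))
       = 0.805242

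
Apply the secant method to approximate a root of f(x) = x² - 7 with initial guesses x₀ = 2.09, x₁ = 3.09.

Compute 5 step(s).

f(x) = x² - 7
x₀ = 2.09, x₁ = 3.09

Secant formula: x_{n+1} = x_n - f(x_n)(x_n - x_{n-1})/(f(x_n) - f(x_{n-1}))

Iteration 1:
  f(2.090000) = -2.631900
  f(3.090000) = 2.548100
  x_2 = 3.090000 - 2.548100×(3.090000 - 2.090000)/(2.548100 - (-2.631900))
       = 2.598089
Iteration 2:
  f(3.090000) = 2.548100
  f(2.598089) = -0.249935
  x_3 = 2.598089 - (-0.249935)×(2.598089 - 3.090000)/(-0.249935 - 2.548100)
       = 2.642029
Iteration 3:
  f(2.598089) = -0.249935
  f(2.642029) = -0.019684
  x_4 = 2.642029 - (-0.019684)×(2.642029 - 2.598089)/(-0.019684 - (-0.249935))
       = 2.645785
Iteration 4:
  f(2.642029) = -0.019684
  f(2.645785) = 0.000179
  x_5 = 2.645785 - 0.000179×(2.645785 - 2.642029)/(0.000179 - (-0.019684))
       = 2.645751
Iteration 5:
  f(2.645785) = 0.000179
  f(2.645751) = 0.000000
  x_6 = 2.645751 - 0.000000×(2.645751 - 2.645785)/(0.000000 - 0.000179)
       = 2.645751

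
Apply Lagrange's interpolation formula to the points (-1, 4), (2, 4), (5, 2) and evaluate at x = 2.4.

Lagrange interpolation formula:
P(x) = Σ yᵢ × Lᵢ(x)
where Lᵢ(x) = Π_{j≠i} (x - xⱼ)/(xᵢ - xⱼ)

L_0(2.4) = (2.4 - 2)/(-1 - 2) × (2.4 - 5)/(-1 - 5) = -0.057778
L_1(2.4) = (2.4 - (-1))/(2 - (-1)) × (2.4 - 5)/(2 - 5) = 0.982222
L_2(2.4) = (2.4 - (-1))/(5 - (-1)) × (2.4 - 2)/(5 - 2) = 0.075556

P(2.4) = 4×L_0(2.4) + 4×L_1(2.4) + 2×L_2(2.4)
P(2.4) = 3.848889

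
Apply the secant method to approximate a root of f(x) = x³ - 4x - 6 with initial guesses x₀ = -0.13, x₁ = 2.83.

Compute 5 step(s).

f(x) = x³ - 4x - 6
x₀ = -0.13, x₁ = 2.83

Secant formula: x_{n+1} = x_n - f(x_n)(x_n - x_{n-1})/(f(x_n) - f(x_{n-1}))

Iteration 1:
  f(-0.130000) = -5.482197
  f(2.830000) = 5.345187
  x_2 = 2.830000 - 5.345187×(2.830000 - (-0.130000))/(5.345187 - (-5.482197))
       = 1.368728
Iteration 2:
  f(2.830000) = 5.345187
  f(1.368728) = -8.910715
  x_3 = 1.368728 - (-8.910715)×(1.368728 - 2.830000)/(-8.910715 - 5.345187)
       = 2.282103
Iteration 3:
  f(1.368728) = -8.910715
  f(2.282103) = -3.243238
  x_4 = 2.282103 - (-3.243238)×(2.282103 - 1.368728)/(-3.243238 - (-8.910715))
       = 2.804785
Iteration 4:
  f(2.282103) = -3.243238
  f(2.804785) = 4.845599
  x_5 = 2.804785 - 4.845599×(2.804785 - 2.282103)/(4.845599 - (-3.243238))
       = 2.491673
Iteration 5:
  f(2.804785) = 4.845599
  f(2.491673) = -0.497298
  x_6 = 2.491673 - (-0.497298)×(2.491673 - 2.804785)/(-0.497298 - 4.845599)
       = 2.520817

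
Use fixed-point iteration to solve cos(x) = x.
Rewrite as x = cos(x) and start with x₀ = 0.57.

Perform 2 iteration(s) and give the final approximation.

Equation: cos(x) = x
Fixed-point form: x = cos(x)
x₀ = 0.57

x_1 = g(0.570000) = 0.841901
x_2 = g(0.841901) = 0.666046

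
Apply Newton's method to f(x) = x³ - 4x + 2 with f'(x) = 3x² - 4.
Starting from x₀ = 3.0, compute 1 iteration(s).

f(x) = x³ - 4x + 2
f'(x) = 3x² - 4
x₀ = 3.0

Newton-Raphson formula: x_{n+1} = x_n - f(x_n)/f'(x_n)

Iteration 1:
  f(3.000000) = 17.000000
  f'(3.000000) = 23.000000
  x_1 = 3.000000 - 17.000000/23.000000 = 2.260870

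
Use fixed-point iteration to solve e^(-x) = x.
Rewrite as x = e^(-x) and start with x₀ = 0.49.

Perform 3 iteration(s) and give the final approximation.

Equation: e^(-x) = x
Fixed-point form: x = e^(-x)
x₀ = 0.49

x_1 = g(0.490000) = 0.612626
x_2 = g(0.612626) = 0.541926
x_3 = g(0.541926) = 0.581627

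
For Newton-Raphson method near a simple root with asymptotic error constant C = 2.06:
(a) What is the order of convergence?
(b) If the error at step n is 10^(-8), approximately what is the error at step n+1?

(a) Newton-Raphson has quadratic (order 2) convergence near simple roots.
    This means |e_{n+1}| ≈ C|e_n|².

(b) With |e_n| = 10^(-8) and C = 2.06:
    |e_{n+1}| ≈ 2.06 × (10^(-8))² = 2.06 × 10^(-16)

(a) 2 (quadratic); (b) |e_{n+1}| ≈ 2.060e-16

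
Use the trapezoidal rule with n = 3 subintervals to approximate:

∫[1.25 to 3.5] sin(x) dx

f(x) = sin(x)
a = 1.25, b = 3.5, n = 3
h = (b - a)/n = 0.750000

Trapezoidal rule: (h/2)[f(x₀) + 2f(x₁) + 2f(x₂) + ... + f(xₙ)]

x_0 = 1.2500, f(x_0) = 0.948985, coefficient = 1
x_1 = 2.0000, f(x_1) = 0.909297, coefficient = 2
x_2 = 2.7500, f(x_2) = 0.381661, coefficient = 2
x_3 = 3.5000, f(x_3) = -0.350783, coefficient = 1

I ≈ (0.750000/2) × 3.180118 = 1.192544
Exact value: 1.251779
Error: 0.059235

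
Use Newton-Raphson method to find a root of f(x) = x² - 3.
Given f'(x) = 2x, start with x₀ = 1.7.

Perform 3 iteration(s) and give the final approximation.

f(x) = x² - 3
f'(x) = 2x
x₀ = 1.7

Newton-Raphson formula: x_{n+1} = x_n - f(x_n)/f'(x_n)

Iteration 1:
  f(1.700000) = -0.110000
  f'(1.700000) = 3.400000
  x_1 = 1.700000 - (-0.110000)/3.400000 = 1.732353
Iteration 2:
  f(1.732353) = 0.001047
  f'(1.732353) = 3.464706
  x_2 = 1.732353 - 0.001047/3.464706 = 1.732051
Iteration 3:
  f(1.732051) = 0.000000
  f'(1.732051) = 3.464102
  x_3 = 1.732051 - 0.000000/3.464102 = 1.732051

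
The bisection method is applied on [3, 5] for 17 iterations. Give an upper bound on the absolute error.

Bisection error bound: |error| ≤ (b-a)/2^n
|error| ≤ (5 - 3)/2^17 = 2/2^17
|error| ≤ 0.0000152588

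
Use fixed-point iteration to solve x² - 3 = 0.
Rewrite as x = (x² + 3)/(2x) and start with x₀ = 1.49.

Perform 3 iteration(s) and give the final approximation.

Equation: x² - 3 = 0
Fixed-point form: x = (x² + 3)/(2x)
x₀ = 1.49

x_1 = g(1.490000) = 1.751711
x_2 = g(1.751711) = 1.732161
x_3 = g(1.732161) = 1.732051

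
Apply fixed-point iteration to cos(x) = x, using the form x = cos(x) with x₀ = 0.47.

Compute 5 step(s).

Equation: cos(x) = x
Fixed-point form: x = cos(x)
x₀ = 0.47

x_1 = g(0.470000) = 0.891568
x_2 = g(0.891568) = 0.628193
x_3 = g(0.628193) = 0.809091
x_4 = g(0.809091) = 0.690157
x_5 = g(0.690157) = 0.771146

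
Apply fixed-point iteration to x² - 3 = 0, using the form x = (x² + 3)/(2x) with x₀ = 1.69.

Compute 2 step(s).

Equation: x² - 3 = 0
Fixed-point form: x = (x² + 3)/(2x)
x₀ = 1.69

x_1 = g(1.690000) = 1.732574
x_2 = g(1.732574) = 1.732051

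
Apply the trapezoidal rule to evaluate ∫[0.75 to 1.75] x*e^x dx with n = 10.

f(x) = x*e^x
a = 0.75, b = 1.75, n = 10
h = (b - a)/n = 0.100000

Trapezoidal rule: (h/2)[f(x₀) + 2f(x₁) + 2f(x₂) + ... + f(xₙ)]

x_0 = 0.7500, f(x_0) = 1.587750, coefficient = 1
x_1 = 0.8500, f(x_1) = 1.988700, coefficient = 2
x_2 = 0.9500, f(x_2) = 2.456424, coefficient = 2
x_3 = 1.0500, f(x_3) = 3.000534, coefficient = 2
x_4 = 1.1500, f(x_4) = 3.631922, coefficient = 2
x_5 = 1.2500, f(x_5) = 4.362929, coefficient = 2
x_6 = 1.3500, f(x_6) = 5.207524, coefficient = 2
x_7 = 1.4500, f(x_7) = 6.181516, coefficient = 2
x_8 = 1.5500, f(x_8) = 7.302779, coefficient = 2
x_9 = 1.6500, f(x_9) = 8.591517, coefficient = 2
x_10 = 1.7500, f(x_10) = 10.070555, coefficient = 1

I ≈ (0.100000/2) × 97.105993 = 4.855300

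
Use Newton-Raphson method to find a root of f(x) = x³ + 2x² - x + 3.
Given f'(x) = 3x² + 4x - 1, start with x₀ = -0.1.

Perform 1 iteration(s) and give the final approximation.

f(x) = x³ + 2x² - x + 3
f'(x) = 3x² + 4x - 1
x₀ = -0.1

Newton-Raphson formula: x_{n+1} = x_n - f(x_n)/f'(x_n)

Iteration 1:
  f(-0.100000) = 3.119000
  f'(-0.100000) = -1.370000
  x_1 = -0.100000 - 3.119000/(-1.370000) = 2.176642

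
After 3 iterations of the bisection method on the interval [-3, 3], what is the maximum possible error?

Bisection error bound: |error| ≤ (b-a)/2^n
|error| ≤ (3 - (-3))/2^3 = 6/2^3
|error| ≤ 0.7500000000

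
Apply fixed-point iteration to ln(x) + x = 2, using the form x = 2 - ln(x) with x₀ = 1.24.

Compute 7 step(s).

Equation: ln(x) + x = 2
Fixed-point form: x = 2 - ln(x)
x₀ = 1.24

x_1 = g(1.240000) = 1.784889
x_2 = g(1.784889) = 1.420644
x_3 = g(1.420644) = 1.648890
x_4 = g(1.648890) = 1.499898
x_5 = g(1.499898) = 1.594603
x_6 = g(1.594603) = 1.533375
x_7 = g(1.533375) = 1.572529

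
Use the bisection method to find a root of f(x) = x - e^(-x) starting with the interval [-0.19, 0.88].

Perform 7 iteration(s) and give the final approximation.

f(x) = x - e^(-x)
Initial interval: [-0.19, 0.88]

Iteration 1:
  c_1 = (-0.190000 + 0.880000)/2 = 0.345000
  f(c_1) = f(0.345000) = -0.363220
  f(a) × f(c) ≥ 0, new interval: [0.345000, 0.880000]
Iteration 2:
  c_2 = (0.345000 + 0.880000)/2 = 0.612500
  f(c_2) = f(0.612500) = 0.070506
  f(a) × f(c) < 0, new interval: [0.345000, 0.612500]
Iteration 3:
  c_3 = (0.345000 + 0.612500)/2 = 0.478750
  f(c_3) = f(0.478750) = -0.140807
  f(a) × f(c) ≥ 0, new interval: [0.478750, 0.612500]
Iteration 4:
  c_4 = (0.478750 + 0.612500)/2 = 0.545625
  f(c_4) = f(0.545625) = -0.033854
  f(a) × f(c) ≥ 0, new interval: [0.545625, 0.612500]
Iteration 5:
  c_5 = (0.545625 + 0.612500)/2 = 0.579063
  f(c_5) = f(0.579063) = 0.018639
  f(a) × f(c) < 0, new interval: [0.545625, 0.579063]
Iteration 6:
  c_6 = (0.545625 + 0.579063)/2 = 0.562344
  f(c_6) = f(0.562344) = -0.007528
  f(a) × f(c) ≥ 0, new interval: [0.562344, 0.579063]
Iteration 7:
  c_7 = (0.562344 + 0.579063)/2 = 0.570703
  f(c_7) = f(0.570703) = 0.005575
  f(a) × f(c) < 0, new interval: [0.562344, 0.570703]

After 7 iteration(s), the approximation is c_7 = 0.570703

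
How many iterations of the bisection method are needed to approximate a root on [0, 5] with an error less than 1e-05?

We need (b-a)/2^n ≤ 1e-05
(5 - 0)/2^n ≤ 1e-05
5/2^n ≤ 1e-05
2^n ≥ 500000
n ≥ log₂(500000) = 18.93
n ≥ 19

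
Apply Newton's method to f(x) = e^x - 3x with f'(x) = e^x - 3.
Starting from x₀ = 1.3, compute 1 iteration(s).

f(x) = e^x - 3x
f'(x) = e^x - 3
x₀ = 1.3

Newton-Raphson formula: x_{n+1} = x_n - f(x_n)/f'(x_n)

Iteration 1:
  f(1.300000) = -0.230703
  f'(1.300000) = 0.669297
  x_1 = 1.300000 - (-0.230703)/0.669297 = 1.644695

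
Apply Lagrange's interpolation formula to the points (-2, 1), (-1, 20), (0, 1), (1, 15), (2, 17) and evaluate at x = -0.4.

Lagrange interpolation formula:
P(x) = Σ yᵢ × Lᵢ(x)
where Lᵢ(x) = Π_{j≠i} (x - xⱼ)/(xᵢ - xⱼ)

L_0(-0.4) = (-0.4 - (-1))/(-2 - (-1)) × (-0.4 - 0)/(-2 - 0) × (-0.4 - 1)/(-2 - 1) × (-0.4 - 2)/(-2 - 2) = -0.033600
L_1(-0.4) = (-0.4 - (-2))/(-1 - (-2)) × (-0.4 - 0)/(-1 - 0) × (-0.4 - 1)/(-1 - 1) × (-0.4 - 2)/(-1 - 2) = 0.358400
L_2(-0.4) = (-0.4 - (-2))/(0 - (-2)) × (-0.4 - (-1))/(0 - (-1)) × (-0.4 - 1)/(0 - 1) × (-0.4 - 2)/(0 - 2) = 0.806400
L_3(-0.4) = (-0.4 - (-2))/(1 - (-2)) × (-0.4 - (-1))/(1 - (-1)) × (-0.4 - 0)/(1 - 0) × (-0.4 - 2)/(1 - 2) = -0.153600
L_4(-0.4) = (-0.4 - (-2))/(2 - (-2)) × (-0.4 - (-1))/(2 - (-1)) × (-0.4 - 0)/(2 - 0) × (-0.4 - 1)/(2 - 1) = 0.022400

P(-0.4) = 1×L_0(-0.4) + 20×L_1(-0.4) + 1×L_2(-0.4) + 15×L_3(-0.4) + 17×L_4(-0.4)
P(-0.4) = 6.017600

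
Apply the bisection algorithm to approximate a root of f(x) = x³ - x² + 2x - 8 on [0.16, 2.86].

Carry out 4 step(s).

f(x) = x³ - x² + 2x - 8
Initial interval: [0.16, 2.86]

Iteration 1:
  c_1 = (0.160000 + 2.860000)/2 = 1.510000
  f(c_1) = f(1.510000) = -3.817149
  f(a) × f(c) ≥ 0, new interval: [1.510000, 2.860000]
Iteration 2:
  c_2 = (1.510000 + 2.860000)/2 = 2.185000
  f(c_2) = f(2.185000) = 2.027457
  f(a) × f(c) < 0, new interval: [1.510000, 2.185000]
Iteration 3:
  c_3 = (1.510000 + 2.185000)/2 = 1.847500
  f(c_3) = f(1.847500) = -1.412265
  f(a) × f(c) ≥ 0, new interval: [1.847500, 2.185000]
Iteration 4:
  c_4 = (1.847500 + 2.185000)/2 = 2.016250
  f(c_4) = f(2.016250) = 0.163825
  f(a) × f(c) < 0, new interval: [1.847500, 2.016250]

After 4 iteration(s), the approximation is c_4 = 2.016250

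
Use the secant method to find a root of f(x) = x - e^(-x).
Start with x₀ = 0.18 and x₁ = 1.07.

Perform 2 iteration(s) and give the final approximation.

f(x) = x - e^(-x)
x₀ = 0.18, x₁ = 1.07

Secant formula: x_{n+1} = x_n - f(x_n)(x_n - x_{n-1})/(f(x_n) - f(x_{n-1}))

Iteration 1:
  f(0.180000) = -0.655270
  f(1.070000) = 0.726991
  x_2 = 1.070000 - 0.726991×(1.070000 - 0.180000)/(0.726991 - (-0.655270))
       = 0.601910
Iteration 2:
  f(1.070000) = 0.726991
  f(0.601910) = 0.054146
  x_3 = 0.601910 - 0.054146×(0.601910 - 1.070000)/(0.054146 - 0.726991)
       = 0.564242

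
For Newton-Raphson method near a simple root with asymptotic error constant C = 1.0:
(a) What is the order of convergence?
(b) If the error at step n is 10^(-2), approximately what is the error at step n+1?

(a) Newton-Raphson has quadratic (order 2) convergence near simple roots.
    This means |e_{n+1}| ≈ C|e_n|².

(b) With |e_n| = 10^(-2) and C = 1.0:
    |e_{n+1}| ≈ 1.0 × (10^(-2))² = 1.0 × 10^(-4)

(a) 2 (quadratic); (b) |e_{n+1}| ≈ 1.000e-04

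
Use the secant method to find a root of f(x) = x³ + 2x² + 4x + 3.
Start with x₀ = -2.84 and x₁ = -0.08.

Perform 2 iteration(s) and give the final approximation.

f(x) = x³ + 2x² + 4x + 3
x₀ = -2.84, x₁ = -0.08

Secant formula: x_{n+1} = x_n - f(x_n)(x_n - x_{n-1})/(f(x_n) - f(x_{n-1}))

Iteration 1:
  f(-2.840000) = -15.135104
  f(-0.080000) = 2.692288
  x_2 = -0.080000 - 2.692288×(-0.080000 - (-2.840000))/(2.692288 - (-15.135104))
       = -0.496814
Iteration 2:
  f(-0.080000) = 2.692288
  f(-0.496814) = 1.383765
  x_3 = -0.496814 - 1.383765×(-0.496814 - (-0.080000))/(1.383765 - 2.692288)
       = -0.937597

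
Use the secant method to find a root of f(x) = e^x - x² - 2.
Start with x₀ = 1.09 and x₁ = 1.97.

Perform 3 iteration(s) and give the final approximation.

f(x) = e^x - x² - 2
x₀ = 1.09, x₁ = 1.97

Secant formula: x_{n+1} = x_n - f(x_n)(x_n - x_{n-1})/(f(x_n) - f(x_{n-1}))

Iteration 1:
  f(1.090000) = -0.213826
  f(1.970000) = 1.289776
  x_2 = 1.970000 - 1.289776×(1.970000 - 1.090000)/(1.289776 - (-0.213826))
       = 1.215144
Iteration 2:
  f(1.970000) = 1.289776
  f(1.215144) = -0.105796
  x_3 = 1.215144 - (-0.105796)×(1.215144 - 1.970000)/(-0.105796 - 1.289776)
       = 1.272368
Iteration 3:
  f(1.215144) = -0.105796
  f(1.272368) = -0.049626
  x_4 = 1.272368 - (-0.049626)×(1.272368 - 1.215144)/(-0.049626 - (-0.105796))
       = 1.322925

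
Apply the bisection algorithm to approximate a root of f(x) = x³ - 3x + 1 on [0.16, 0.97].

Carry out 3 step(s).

f(x) = x³ - 3x + 1
Initial interval: [0.16, 0.97]

Iteration 1:
  c_1 = (0.160000 + 0.970000)/2 = 0.565000
  f(c_1) = f(0.565000) = -0.514638
  f(a) × f(c) < 0, new interval: [0.160000, 0.565000]
Iteration 2:
  c_2 = (0.160000 + 0.565000)/2 = 0.362500
  f(c_2) = f(0.362500) = -0.039865
  f(a) × f(c) < 0, new interval: [0.160000, 0.362500]
Iteration 3:
  c_3 = (0.160000 + 0.362500)/2 = 0.261250
  f(c_3) = f(0.261250) = 0.234081
  f(a) × f(c) ≥ 0, new interval: [0.261250, 0.362500]

After 3 iteration(s), the approximation is c_3 = 0.261250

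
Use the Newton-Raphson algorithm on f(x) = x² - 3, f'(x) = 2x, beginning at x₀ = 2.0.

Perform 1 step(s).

f(x) = x² - 3
f'(x) = 2x
x₀ = 2.0

Newton-Raphson formula: x_{n+1} = x_n - f(x_n)/f'(x_n)

Iteration 1:
  f(2.000000) = 1.000000
  f'(2.000000) = 4.000000
  x_1 = 2.000000 - 1.000000/4.000000 = 1.750000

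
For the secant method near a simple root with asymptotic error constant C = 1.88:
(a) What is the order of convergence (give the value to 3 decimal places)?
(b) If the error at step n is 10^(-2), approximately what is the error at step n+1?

(a) Secant method has superlinear convergence with order φ = (1+√5)/2 ≈ 1.618.
    This means |e_{n+1}| ≈ C|e_n|^1.618.

(b) With |e_n| = 10^(-2) and C = 1.88:
    |e_{n+1}| ≈ 1.88 × (10^(-2))^1.618 = 1.88 × 10^(-3.24)

(a) ≈ 1.618 (golden ratio); (b) |e_{n+1}| ≈ 1.092e-03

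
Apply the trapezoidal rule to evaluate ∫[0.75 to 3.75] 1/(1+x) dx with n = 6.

f(x) = 1/(1+x)
a = 0.75, b = 3.75, n = 6
h = (b - a)/n = 0.500000

Trapezoidal rule: (h/2)[f(x₀) + 2f(x₁) + 2f(x₂) + ... + f(xₙ)]

x_0 = 0.7500, f(x_0) = 0.571429, coefficient = 1
x_1 = 1.2500, f(x_1) = 0.444444, coefficient = 2
x_2 = 1.7500, f(x_2) = 0.363636, coefficient = 2
x_3 = 2.2500, f(x_3) = 0.307692, coefficient = 2
x_4 = 2.7500, f(x_4) = 0.266667, coefficient = 2
x_5 = 3.2500, f(x_5) = 0.235294, coefficient = 2
x_6 = 3.7500, f(x_6) = 0.210526, coefficient = 1

I ≈ (0.500000/2) × 4.017423 = 1.004356
Exact value: 0.998529
Error: 0.005827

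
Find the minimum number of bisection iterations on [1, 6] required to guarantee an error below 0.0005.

We need (b-a)/2^n ≤ 0.0005
(6 - 1)/2^n ≤ 0.0005
5/2^n ≤ 0.0005
2^n ≥ 10000
n ≥ log₂(10000) = 13.29
n ≥ 14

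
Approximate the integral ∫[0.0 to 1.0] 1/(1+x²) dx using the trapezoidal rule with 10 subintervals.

f(x) = 1/(1+x²)
a = 0.0, b = 1.0, n = 10
h = (b - a)/n = 0.100000

Trapezoidal rule: (h/2)[f(x₀) + 2f(x₁) + 2f(x₂) + ... + f(xₙ)]

x_0 = 0.0000, f(x_0) = 1.000000, coefficient = 1
x_1 = 0.1000, f(x_1) = 0.990099, coefficient = 2
x_2 = 0.2000, f(x_2) = 0.961538, coefficient = 2
x_3 = 0.3000, f(x_3) = 0.917431, coefficient = 2
x_4 = 0.4000, f(x_4) = 0.862069, coefficient = 2
x_5 = 0.5000, f(x_5) = 0.800000, coefficient = 2
x_6 = 0.6000, f(x_6) = 0.735294, coefficient = 2
x_7 = 0.7000, f(x_7) = 0.671141, coefficient = 2
x_8 = 0.8000, f(x_8) = 0.609756, coefficient = 2
x_9 = 0.9000, f(x_9) = 0.552486, coefficient = 2
x_10 = 1.0000, f(x_10) = 0.500000, coefficient = 1

I ≈ (0.100000/2) × 15.699630 = 0.784981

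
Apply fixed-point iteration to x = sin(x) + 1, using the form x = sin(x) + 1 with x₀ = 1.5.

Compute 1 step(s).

Equation: x = sin(x) + 1
Fixed-point form: x = sin(x) + 1
x₀ = 1.5

x_1 = g(1.500000) = 1.997495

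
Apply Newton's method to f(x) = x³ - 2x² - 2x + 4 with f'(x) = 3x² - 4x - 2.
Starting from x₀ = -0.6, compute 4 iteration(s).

f(x) = x³ - 2x² - 2x + 4
f'(x) = 3x² - 4x - 2
x₀ = -0.6

Newton-Raphson formula: x_{n+1} = x_n - f(x_n)/f'(x_n)

Iteration 1:
  f(-0.600000) = 4.264000
  f'(-0.600000) = 1.480000
  x_1 = -0.600000 - 4.264000/1.480000 = -3.481081
Iteration 2:
  f(-3.481081) = -55.457170
  f'(-3.481081) = 48.278101
  x_2 = -3.481081 - (-55.457170)/48.278101 = -2.332379
Iteration 3:
  f(-2.332379) = -14.903341
  f'(-2.332379) = 23.649486
  x_3 = -2.332379 - (-14.903341)/23.649486 = -1.702203
Iteration 4:
  f(-1.702203) = -3.322703
  f'(-1.702203) = 13.501291
  x_4 = -1.702203 - (-3.322703)/13.501291 = -1.456100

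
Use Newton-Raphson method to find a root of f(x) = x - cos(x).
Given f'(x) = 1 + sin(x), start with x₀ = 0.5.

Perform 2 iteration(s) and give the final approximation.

f(x) = x - cos(x)
f'(x) = 1 + sin(x)
x₀ = 0.5

Newton-Raphson formula: x_{n+1} = x_n - f(x_n)/f'(x_n)

Iteration 1:
  f(0.500000) = -0.377583
  f'(0.500000) = 1.479426
  x_1 = 0.500000 - (-0.377583)/1.479426 = 0.755222
Iteration 2:
  f(0.755222) = 0.027103
  f'(0.755222) = 1.685451
  x_2 = 0.755222 - 0.027103/1.685451 = 0.739142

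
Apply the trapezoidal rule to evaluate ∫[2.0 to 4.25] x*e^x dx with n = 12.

f(x) = x*e^x
a = 2.0, b = 4.25, n = 12
h = (b - a)/n = 0.187500

Trapezoidal rule: (h/2)[f(x₀) + 2f(x₁) + 2f(x₂) + ... + f(xₙ)]

x_0 = 2.0000, f(x_0) = 14.778112, coefficient = 1
x_1 = 2.1875, f(x_1) = 19.496975, coefficient = 2
x_2 = 2.3750, f(x_2) = 25.533656, coefficient = 2
x_3 = 2.5625, f(x_3) = 33.231006, coefficient = 2
x_4 = 2.7500, f(x_4) = 43.017238, coefficient = 2
x_5 = 2.9375, f(x_5) = 55.426559, coefficient = 2
x_6 = 3.1250, f(x_6) = 71.124672, coefficient = 2
x_7 = 3.3125, f(x_7) = 90.940295, coefficient = 2
x_8 = 3.5000, f(x_8) = 115.904082, coefficient = 2
x_9 = 3.6875, f(x_9) = 147.296671, coefficient = 2
x_10 = 3.8750, f(x_10) = 186.707956, coefficient = 2
x_11 = 4.0625, f(x_11) = 236.110177, coefficient = 2
x_12 = 4.2500, f(x_12) = 297.948002, coefficient = 1

I ≈ (0.187500/2) × 2362.304687 = 221.466064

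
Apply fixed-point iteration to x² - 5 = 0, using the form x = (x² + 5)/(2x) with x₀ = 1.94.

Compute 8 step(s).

Equation: x² - 5 = 0
Fixed-point form: x = (x² + 5)/(2x)
x₀ = 1.94

x_1 = g(1.940000) = 2.258660
x_2 = g(2.258660) = 2.236181
x_3 = g(2.236181) = 2.236068
x_4 = g(2.236068) = 2.236068
x_5 = g(2.236068) = 2.236068
x_6 = g(2.236068) = 2.236068
x_7 = g(2.236068) = 2.236068
x_8 = g(2.236068) = 2.236068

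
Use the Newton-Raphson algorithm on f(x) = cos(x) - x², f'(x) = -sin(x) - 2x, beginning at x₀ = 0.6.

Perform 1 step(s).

f(x) = cos(x) - x²
f'(x) = -sin(x) - 2x
x₀ = 0.6

Newton-Raphson formula: x_{n+1} = x_n - f(x_n)/f'(x_n)

Iteration 1:
  f(0.600000) = 0.465336
  f'(0.600000) = -1.764642
  x_1 = 0.600000 - 0.465336/(-1.764642) = 0.863700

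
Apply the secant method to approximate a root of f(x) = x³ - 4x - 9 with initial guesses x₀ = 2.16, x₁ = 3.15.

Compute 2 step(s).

f(x) = x³ - 4x - 9
x₀ = 2.16, x₁ = 3.15

Secant formula: x_{n+1} = x_n - f(x_n)(x_n - x_{n-1})/(f(x_n) - f(x_{n-1}))

Iteration 1:
  f(2.160000) = -7.562304
  f(3.150000) = 9.655875
  x_2 = 3.150000 - 9.655875×(3.150000 - 2.160000)/(9.655875 - (-7.562304))
       = 2.594813
Iteration 2:
  f(3.150000) = 9.655875
  f(2.594813) = -1.908241
  x_3 = 2.594813 - (-1.908241)×(2.594813 - 3.150000)/(-1.908241 - 9.655875)
       = 2.686426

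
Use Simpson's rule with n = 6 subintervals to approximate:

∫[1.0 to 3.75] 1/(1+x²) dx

f(x) = 1/(1+x²)
a = 1.0, b = 3.75, n = 6
h = (b - a)/n = 0.458333

Simpson's rule: (h/3)[f(x₀) + 4f(x₁) + 2f(x₂) + ... + f(xₙ)]

x_0 = 1.0000, f(x_0) = 0.500000, coefficient = 1
x_1 = 1.4583, f(x_1) = 0.319822, coefficient = 4
x_2 = 1.9167, f(x_2) = 0.213967, coefficient = 2
x_3 = 2.3750, f(x_3) = 0.150588, coefficient = 4
x_4 = 2.8333, f(x_4) = 0.110769, coefficient = 2
x_5 = 3.2917, f(x_5) = 0.084495, coefficient = 4
x_6 = 3.7500, f(x_6) = 0.066390, coefficient = 1

I ≈ (0.458333/3) × 3.435484 = 0.524866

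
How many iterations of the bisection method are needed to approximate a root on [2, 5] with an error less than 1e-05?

We need (b-a)/2^n ≤ 1e-05
(5 - 2)/2^n ≤ 1e-05
3/2^n ≤ 1e-05
2^n ≥ 300000
n ≥ log₂(300000) = 18.19
n ≥ 19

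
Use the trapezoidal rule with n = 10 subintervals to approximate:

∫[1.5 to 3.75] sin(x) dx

f(x) = sin(x)
a = 1.5, b = 3.75, n = 10
h = (b - a)/n = 0.225000

Trapezoidal rule: (h/2)[f(x₀) + 2f(x₁) + 2f(x₂) + ... + f(xₙ)]

x_0 = 1.5000, f(x_0) = 0.997495, coefficient = 1
x_1 = 1.7250, f(x_1) = 0.988134, coefficient = 2
x_2 = 1.9500, f(x_2) = 0.928960, coefficient = 2
x_3 = 2.1750, f(x_3) = 0.822955, coefficient = 2
x_4 = 2.4000, f(x_4) = 0.675463, coefficient = 2
x_5 = 2.6250, f(x_5) = 0.493920, coefficient = 2
x_6 = 2.8500, f(x_6) = 0.287478, coefficient = 2
x_7 = 3.0750, f(x_7) = 0.066543, coefficient = 2
x_8 = 3.3000, f(x_8) = -0.157746, coefficient = 2
x_9 = 3.5250, f(x_9) = -0.374083, coefficient = 2
x_10 = 3.7500, f(x_10) = -0.571561, coefficient = 1

I ≈ (0.225000/2) × 7.889184 = 0.887533
Exact value: 0.891297
Error: 0.003763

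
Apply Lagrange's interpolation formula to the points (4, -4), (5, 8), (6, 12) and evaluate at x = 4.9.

Lagrange interpolation formula:
P(x) = Σ yᵢ × Lᵢ(x)
where Lᵢ(x) = Π_{j≠i} (x - xⱼ)/(xᵢ - xⱼ)

L_0(4.9) = (4.9 - 5)/(4 - 5) × (4.9 - 6)/(4 - 6) = 0.055000
L_1(4.9) = (4.9 - 4)/(5 - 4) × (4.9 - 6)/(5 - 6) = 0.990000
L_2(4.9) = (4.9 - 4)/(6 - 4) × (4.9 - 5)/(6 - 5) = -0.045000

P(4.9) = (-4)×L_0(4.9) + 8×L_1(4.9) + 12×L_2(4.9)
P(4.9) = 7.160000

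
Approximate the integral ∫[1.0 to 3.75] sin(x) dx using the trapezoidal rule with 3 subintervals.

f(x) = sin(x)
a = 1.0, b = 3.75, n = 3
h = (b - a)/n = 0.916667

Trapezoidal rule: (h/2)[f(x₀) + 2f(x₁) + 2f(x₂) + ... + f(xₙ)]

x_0 = 1.0000, f(x_0) = 0.841471, coefficient = 1
x_1 = 1.9167, f(x_1) = 0.940781, coefficient = 2
x_2 = 2.8333, f(x_2) = 0.303400, coefficient = 2
x_3 = 3.7500, f(x_3) = -0.571561, coefficient = 1

I ≈ (0.916667/2) × 2.758272 = 1.264208
Exact value: 1.360862
Error: 0.096654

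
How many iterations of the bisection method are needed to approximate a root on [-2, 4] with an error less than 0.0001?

We need (b-a)/2^n ≤ 0.0001
(4 - (-2))/2^n ≤ 0.0001
6/2^n ≤ 0.0001
2^n ≥ 60000
n ≥ log₂(60000) = 15.87
n ≥ 16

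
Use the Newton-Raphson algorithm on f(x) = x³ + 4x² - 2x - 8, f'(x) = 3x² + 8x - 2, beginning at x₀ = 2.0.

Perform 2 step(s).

f(x) = x³ + 4x² - 2x - 8
f'(x) = 3x² + 8x - 2
x₀ = 2.0

Newton-Raphson formula: x_{n+1} = x_n - f(x_n)/f'(x_n)

Iteration 1:
  f(2.000000) = 12.000000
  f'(2.000000) = 26.000000
  x_1 = 2.000000 - 12.000000/26.000000 = 1.538462
Iteration 2:
  f(1.538462) = 2.031862
  f'(1.538462) = 17.408284
  x_2 = 1.538462 - 2.031862/17.408284 = 1.421743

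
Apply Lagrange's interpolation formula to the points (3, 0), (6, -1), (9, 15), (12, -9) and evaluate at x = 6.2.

Lagrange interpolation formula:
P(x) = Σ yᵢ × Lᵢ(x)
where Lᵢ(x) = Π_{j≠i} (x - xⱼ)/(xᵢ - xⱼ)

L_0(6.2) = (6.2 - 6)/(3 - 6) × (6.2 - 9)/(3 - 9) × (6.2 - 12)/(3 - 12) = -0.020049
L_1(6.2) = (6.2 - 3)/(6 - 3) × (6.2 - 9)/(6 - 9) × (6.2 - 12)/(6 - 12) = 0.962370
L_2(6.2) = (6.2 - 3)/(9 - 3) × (6.2 - 6)/(9 - 6) × (6.2 - 12)/(9 - 12) = 0.068741
L_3(6.2) = (6.2 - 3)/(12 - 3) × (6.2 - 6)/(12 - 6) × (6.2 - 9)/(12 - 9) = -0.011062

P(6.2) = 0×L_0(6.2) + (-1)×L_1(6.2) + 15×L_2(6.2) + (-9)×L_3(6.2)
P(6.2) = 0.168296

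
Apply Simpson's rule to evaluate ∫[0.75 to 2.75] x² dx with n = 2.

f(x) = x²
a = 0.75, b = 2.75, n = 2
h = (b - a)/n = 1.000000

Simpson's rule: (h/3)[f(x₀) + 4f(x₁) + 2f(x₂) + ... + f(xₙ)]

x_0 = 0.7500, f(x_0) = 0.562500, coefficient = 1
x_1 = 1.7500, f(x_1) = 3.062500, coefficient = 4
x_2 = 2.7500, f(x_2) = 7.562500, coefficient = 1

I ≈ (1.000000/3) × 20.375000 = 6.791667
Exact value: 6.791667
Error: 0.000000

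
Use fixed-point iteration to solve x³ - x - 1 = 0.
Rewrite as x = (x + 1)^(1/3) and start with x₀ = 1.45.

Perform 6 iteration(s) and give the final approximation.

Equation: x³ - x - 1 = 0
Fixed-point form: x = (x + 1)^(1/3)
x₀ = 1.45

x_1 = g(1.450000) = 1.348100
x_2 = g(1.348100) = 1.329144
x_3 = g(1.329144) = 1.325558
x_4 = g(1.325558) = 1.324878
x_5 = g(1.324878) = 1.324748
x_6 = g(1.324748) = 1.324724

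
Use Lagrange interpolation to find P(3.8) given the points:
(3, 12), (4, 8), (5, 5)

Lagrange interpolation formula:
P(x) = Σ yᵢ × Lᵢ(x)
where Lᵢ(x) = Π_{j≠i} (x - xⱼ)/(xᵢ - xⱼ)

L_0(3.8) = (3.8 - 4)/(3 - 4) × (3.8 - 5)/(3 - 5) = 0.120000
L_1(3.8) = (3.8 - 3)/(4 - 3) × (3.8 - 5)/(4 - 5) = 0.960000
L_2(3.8) = (3.8 - 3)/(5 - 3) × (3.8 - 4)/(5 - 4) = -0.080000

P(3.8) = 12×L_0(3.8) + 8×L_1(3.8) + 5×L_2(3.8)
P(3.8) = 8.720000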